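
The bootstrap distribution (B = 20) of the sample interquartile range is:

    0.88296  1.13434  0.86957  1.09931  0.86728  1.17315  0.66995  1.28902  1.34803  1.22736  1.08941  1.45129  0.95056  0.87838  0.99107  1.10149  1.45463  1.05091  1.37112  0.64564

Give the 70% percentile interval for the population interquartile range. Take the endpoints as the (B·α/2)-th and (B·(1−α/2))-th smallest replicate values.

Sorted replicates: 0.64564, 0.66995, 0.86728, 0.86957, 0.87838, 0.88296, 0.95056, 0.99107, 1.05091, 1.08941, 1.09931, 1.10149, 1.13434, 1.17315, 1.22736, 1.28902, 1.34803, 1.37112, 1.45129, 1.45463
α = 0.30; lower rank = 20 × 0.150 = 3; upper rank = 20 × 0.850 = 17.
The 3rd smallest replicate is 0.86728; the 17th is 1.34803.

(0.86728, 1.34803)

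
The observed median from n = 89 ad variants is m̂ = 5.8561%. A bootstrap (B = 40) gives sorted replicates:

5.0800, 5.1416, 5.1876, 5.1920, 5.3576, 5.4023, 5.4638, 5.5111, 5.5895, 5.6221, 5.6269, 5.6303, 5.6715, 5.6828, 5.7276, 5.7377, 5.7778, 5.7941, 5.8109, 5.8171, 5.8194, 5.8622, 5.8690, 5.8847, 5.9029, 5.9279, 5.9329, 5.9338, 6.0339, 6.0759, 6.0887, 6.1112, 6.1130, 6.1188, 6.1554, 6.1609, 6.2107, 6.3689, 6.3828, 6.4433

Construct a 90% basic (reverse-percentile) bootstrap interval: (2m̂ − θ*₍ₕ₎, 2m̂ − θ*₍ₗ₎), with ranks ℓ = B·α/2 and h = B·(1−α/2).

Percentile endpoints at ranks 2 and 38: θ*₍2₎ = 5.1416, θ*₍38₎ = 6.3689.
Basic interval reflects these around m̂:
  lower = 2 × 5.8561 − 6.3689 = 5.3433
  upper = 2 × 5.8561 − 5.1416 = 6.5706

(5.3433, 6.5706)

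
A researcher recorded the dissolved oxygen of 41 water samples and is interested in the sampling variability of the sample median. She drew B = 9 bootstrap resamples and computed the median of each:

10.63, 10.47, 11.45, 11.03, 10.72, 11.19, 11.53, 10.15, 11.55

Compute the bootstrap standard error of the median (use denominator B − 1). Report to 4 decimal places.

Bootstrap SE is the standard deviation of the 9 replicate medians.
Mean of replicates: (10.63 + 10.47 + 11.45 + 11.03 + 10.72 + 11.19 + 11.53 + 10.15 + 11.55) / 9 = 98.72000 / 9 = 10.96889
Sum of squared deviations: (−0.33889)² + (−0.49889)² + (+0.48111)² + (+0.06111)² + (−0.24889)² + (+0.22111)² + (+0.56111)² + (−0.81889)² + (+0.58111)² = 2.03289
Variance = 2.03289 / 8 = 0.25411
SE* = √0.25411

SE* = 0.5041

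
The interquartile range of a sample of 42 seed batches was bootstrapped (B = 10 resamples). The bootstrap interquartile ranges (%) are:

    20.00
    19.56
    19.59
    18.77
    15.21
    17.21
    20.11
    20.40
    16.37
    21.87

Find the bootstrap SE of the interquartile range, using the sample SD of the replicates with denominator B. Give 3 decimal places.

Bootstrap SE is the standard deviation of the 10 replicate interquartile ranges.
Mean of replicates: (20.00 + 19.56 + 19.59 + 18.77 + 15.21 + 17.21 + 20.11 + 20.40 + 16.37 + 21.87) / 10 = 189.0900 / 10 = 18.9090
Sum of squared deviations: (+1.0910)² + (+0.6510)² + (+0.6810)² + (−0.1390)² + (−3.6990)² + (−1.6990)² + (+1.2010)² + (+1.4910)² + (−2.5390)² + (+2.9610)² = 37.5459
Variance = 37.5459 / 10 = 3.7546
SE* = √3.7546

SE* = 1.938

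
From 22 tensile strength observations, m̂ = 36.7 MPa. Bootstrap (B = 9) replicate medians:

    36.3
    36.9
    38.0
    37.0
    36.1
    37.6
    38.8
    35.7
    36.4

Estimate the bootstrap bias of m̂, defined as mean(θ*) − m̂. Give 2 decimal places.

mean(θ*) = (36.3 + 36.9 + 38.0 + 37.0 + 36.1 + 37.6 + 38.8 + 35.7 + 36.4) / 9 = 36.978
bias = 36.978 − 36.7

bias = +0.28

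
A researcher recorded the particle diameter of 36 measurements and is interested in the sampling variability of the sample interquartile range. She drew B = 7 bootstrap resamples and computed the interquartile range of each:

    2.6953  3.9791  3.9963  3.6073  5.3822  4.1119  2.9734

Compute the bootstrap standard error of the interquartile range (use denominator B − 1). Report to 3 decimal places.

Bootstrap SE is the standard deviation of the 7 replicate interquartile ranges.
Mean of replicates: (2.6953 + 3.9791 + 3.9963 + 3.6073 + 5.3822 + 4.1119 + 2.9734) / 7 = 26.74550 / 7 = 3.82079
Sum of squared deviations: (−1.12549)² + (+0.15831)² + (+0.17551)² + (−0.21349)² + (+1.56141)² + (+0.29111)² + (−0.84739)² = 4.60899
Variance = 4.60899 / 6 = 0.76816
SE* = √0.76816

SE* = 0.876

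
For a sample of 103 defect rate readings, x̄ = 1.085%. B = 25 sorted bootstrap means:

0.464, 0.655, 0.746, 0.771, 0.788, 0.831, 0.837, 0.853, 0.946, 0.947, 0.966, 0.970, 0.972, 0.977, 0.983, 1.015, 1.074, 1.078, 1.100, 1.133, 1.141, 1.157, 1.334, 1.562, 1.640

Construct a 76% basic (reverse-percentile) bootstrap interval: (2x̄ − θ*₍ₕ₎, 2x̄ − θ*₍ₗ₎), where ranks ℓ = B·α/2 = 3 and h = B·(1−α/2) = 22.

(1.013, 1.424)

Percentile endpoints at ranks 3 and 22: θ*₍3₎ = 0.746, θ*₍22₎ = 1.157.
Basic interval reflects these around x̄:
  lower = 2 × 1.085 − 1.157 = 1.013
  upper = 2 × 1.085 − 0.746 = 1.424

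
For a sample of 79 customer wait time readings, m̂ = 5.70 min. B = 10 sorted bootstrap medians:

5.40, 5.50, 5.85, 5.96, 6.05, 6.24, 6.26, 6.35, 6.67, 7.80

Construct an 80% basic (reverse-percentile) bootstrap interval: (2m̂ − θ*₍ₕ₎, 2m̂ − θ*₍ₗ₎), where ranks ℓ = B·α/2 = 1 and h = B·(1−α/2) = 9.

(4.73, 6.00)

Percentile endpoints at ranks 1 and 9: θ*₍1₎ = 5.40, θ*₍9₎ = 6.67.
Basic interval reflects these around m̂:
  lower = 2 × 5.70 − 6.67 = 4.73
  upper = 2 × 5.70 − 5.40 = 6.00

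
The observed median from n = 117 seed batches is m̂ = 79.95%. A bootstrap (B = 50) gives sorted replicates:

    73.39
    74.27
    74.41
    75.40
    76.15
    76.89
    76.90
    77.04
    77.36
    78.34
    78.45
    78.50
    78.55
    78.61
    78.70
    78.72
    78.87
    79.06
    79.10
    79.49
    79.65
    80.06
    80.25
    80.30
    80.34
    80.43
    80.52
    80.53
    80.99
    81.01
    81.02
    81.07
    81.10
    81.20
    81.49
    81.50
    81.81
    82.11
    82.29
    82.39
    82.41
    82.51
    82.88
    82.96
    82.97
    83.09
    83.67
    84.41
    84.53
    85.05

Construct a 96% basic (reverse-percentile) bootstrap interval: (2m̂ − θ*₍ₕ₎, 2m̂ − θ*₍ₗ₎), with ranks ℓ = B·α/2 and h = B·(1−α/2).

Percentile endpoints at ranks 1 and 49: θ*₍1₎ = 73.39, θ*₍49₎ = 84.53.
Basic interval reflects these around m̂:
  lower = 2 × 79.95 − 84.53 = 75.37
  upper = 2 × 79.95 − 73.39 = 86.51

(75.37, 86.51)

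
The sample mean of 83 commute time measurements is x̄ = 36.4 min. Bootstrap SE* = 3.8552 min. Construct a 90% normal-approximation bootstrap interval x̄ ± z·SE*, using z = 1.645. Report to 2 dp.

(30.06, 42.74)

Margin = 1.645 × 3.8552 = 6.342
Interval: 36.4 ± 6.342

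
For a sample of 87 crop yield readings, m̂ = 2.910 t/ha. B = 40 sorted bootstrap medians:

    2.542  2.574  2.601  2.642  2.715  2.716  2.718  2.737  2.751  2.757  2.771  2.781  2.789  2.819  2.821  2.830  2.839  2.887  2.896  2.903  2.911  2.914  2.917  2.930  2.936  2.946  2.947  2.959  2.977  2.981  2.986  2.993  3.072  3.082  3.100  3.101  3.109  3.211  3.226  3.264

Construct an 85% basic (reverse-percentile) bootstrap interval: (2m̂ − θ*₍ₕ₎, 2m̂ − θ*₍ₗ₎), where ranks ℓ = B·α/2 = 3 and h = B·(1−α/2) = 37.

(2.711, 3.219)

Percentile endpoints at ranks 3 and 37: θ*₍3₎ = 2.601, θ*₍37₎ = 3.109.
Basic interval reflects these around m̂:
  lower = 2 × 2.910 − 3.109 = 2.711
  upper = 2 × 2.910 − 2.601 = 3.219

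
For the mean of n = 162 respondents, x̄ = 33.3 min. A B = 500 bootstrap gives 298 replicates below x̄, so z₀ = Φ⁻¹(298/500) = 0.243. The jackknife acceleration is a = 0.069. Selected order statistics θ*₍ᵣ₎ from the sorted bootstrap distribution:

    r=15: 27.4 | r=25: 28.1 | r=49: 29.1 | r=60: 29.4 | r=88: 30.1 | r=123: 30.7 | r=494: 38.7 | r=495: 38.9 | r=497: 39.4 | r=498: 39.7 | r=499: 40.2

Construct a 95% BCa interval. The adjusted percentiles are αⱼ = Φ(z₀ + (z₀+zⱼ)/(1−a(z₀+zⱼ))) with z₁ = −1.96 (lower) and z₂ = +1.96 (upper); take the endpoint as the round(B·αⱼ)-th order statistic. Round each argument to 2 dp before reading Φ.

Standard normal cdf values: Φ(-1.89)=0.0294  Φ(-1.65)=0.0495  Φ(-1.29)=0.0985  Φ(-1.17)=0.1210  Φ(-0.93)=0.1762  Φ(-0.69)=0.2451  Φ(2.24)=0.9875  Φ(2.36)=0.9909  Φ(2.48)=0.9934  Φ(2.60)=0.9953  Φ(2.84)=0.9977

(29.1, 40.2)

Lower: z₀ + z₁ = 0.243 + (-1.960) = -1.717; 1 − a(z₀+z₁) = 1 − (0.069)(-1.717) = 1.1185; argument = 0.243 + (-1.717)/1.1185 = -1.2921 → -1.29.
α₁ = Φ(-1.29) = 0.0985; rank = round(500 × 0.0985) = 49; θ*₍49₎ = 29.1.
Upper: z₀ + z₂ = 2.203; 1 − a(z₀+z₂) = 0.8480; argument = 2.8409 → 2.84; α₂ = 0.9977; rank = 499; θ*₍499₎ = 40.2.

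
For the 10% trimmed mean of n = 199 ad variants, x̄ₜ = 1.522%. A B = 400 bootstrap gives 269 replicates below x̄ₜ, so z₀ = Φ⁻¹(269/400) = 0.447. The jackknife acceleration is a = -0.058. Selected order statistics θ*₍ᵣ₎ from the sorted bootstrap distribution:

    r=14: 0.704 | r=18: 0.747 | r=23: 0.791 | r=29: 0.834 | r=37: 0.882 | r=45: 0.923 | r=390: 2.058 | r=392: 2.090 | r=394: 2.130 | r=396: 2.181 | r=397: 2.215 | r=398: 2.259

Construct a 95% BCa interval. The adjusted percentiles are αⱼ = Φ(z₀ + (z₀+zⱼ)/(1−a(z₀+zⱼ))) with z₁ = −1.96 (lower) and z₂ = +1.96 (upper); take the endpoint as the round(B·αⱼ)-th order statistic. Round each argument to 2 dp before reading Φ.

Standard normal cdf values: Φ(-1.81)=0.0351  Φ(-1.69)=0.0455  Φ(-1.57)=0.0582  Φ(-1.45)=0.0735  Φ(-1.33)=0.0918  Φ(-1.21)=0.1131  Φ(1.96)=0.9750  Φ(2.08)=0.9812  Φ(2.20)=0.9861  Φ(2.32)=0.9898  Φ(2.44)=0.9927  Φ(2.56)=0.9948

Lower: z₀ + z₁ = 0.447 + (-1.960) = -1.513; 1 − a(z₀+z₁) = 1 − (-0.058)(-1.513) = 0.9122; argument = 0.447 + (-1.513)/0.9122 = -1.2115 → -1.21.
α₁ = Φ(-1.21) = 0.1131; rank = round(400 × 0.1131) = 45; θ*₍45₎ = 0.923.
Upper: z₀ + z₂ = 2.407; 1 − a(z₀+z₂) = 1.1396; argument = 2.5591 → 2.56; α₂ = 0.9948; rank = 398; θ*₍398₎ = 2.259.

(0.923, 2.259)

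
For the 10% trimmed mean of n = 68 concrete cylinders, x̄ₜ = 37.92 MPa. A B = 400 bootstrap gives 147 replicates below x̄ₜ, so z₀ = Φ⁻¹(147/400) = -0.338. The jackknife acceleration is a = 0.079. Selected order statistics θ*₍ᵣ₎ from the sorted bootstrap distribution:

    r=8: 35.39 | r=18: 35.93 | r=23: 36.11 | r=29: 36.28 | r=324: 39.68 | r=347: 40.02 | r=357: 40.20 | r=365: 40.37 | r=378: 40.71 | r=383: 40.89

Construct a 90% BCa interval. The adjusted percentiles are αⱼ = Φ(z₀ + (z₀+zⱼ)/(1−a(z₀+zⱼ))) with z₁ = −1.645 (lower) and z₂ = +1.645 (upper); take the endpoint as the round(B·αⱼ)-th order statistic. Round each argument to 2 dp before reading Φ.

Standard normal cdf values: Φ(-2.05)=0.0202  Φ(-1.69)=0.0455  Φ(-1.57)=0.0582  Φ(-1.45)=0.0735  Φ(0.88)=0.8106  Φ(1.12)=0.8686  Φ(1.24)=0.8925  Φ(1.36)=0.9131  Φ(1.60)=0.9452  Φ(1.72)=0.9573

(35.39, 40.02)

Lower: z₀ + z₁ = -0.338 + (-1.645) = -1.983; 1 − a(z₀+z₁) = 1 − (0.079)(-1.983) = 1.1567; argument = -0.338 + (-1.983)/1.1567 = -2.0524 → -2.05.
α₁ = Φ(-2.05) = 0.0202; rank = round(400 × 0.0202) = 8; θ*₍8₎ = 35.39.
Upper: z₀ + z₂ = 1.307; 1 − a(z₀+z₂) = 0.8967; argument = 1.1195 → 1.12; α₂ = 0.8686; rank = 347; θ*₍347₎ = 40.02.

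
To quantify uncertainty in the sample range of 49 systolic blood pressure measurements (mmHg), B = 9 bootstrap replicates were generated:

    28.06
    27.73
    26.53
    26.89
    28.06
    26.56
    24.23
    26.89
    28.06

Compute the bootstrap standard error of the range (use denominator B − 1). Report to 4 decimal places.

SE* = 1.2255

Bootstrap SE is the standard deviation of the 9 replicate ranges.
Mean of replicates: (28.06 + 27.73 + 26.53 + 26.89 + 28.06 + 26.56 + 24.23 + 26.89 + 28.06) / 9 = 243.01000 / 9 = 27.00111
Sum of squared deviations: (+1.05889)² + (+0.72889)² + (−0.47111)² + (−0.11111)² + (+1.05889)² + (−0.44111)² + (−2.77111)² + (−0.11111)² + (+1.05889)² = 12.01529
Variance = 12.01529 / 8 = 1.50191
SE* = √1.50191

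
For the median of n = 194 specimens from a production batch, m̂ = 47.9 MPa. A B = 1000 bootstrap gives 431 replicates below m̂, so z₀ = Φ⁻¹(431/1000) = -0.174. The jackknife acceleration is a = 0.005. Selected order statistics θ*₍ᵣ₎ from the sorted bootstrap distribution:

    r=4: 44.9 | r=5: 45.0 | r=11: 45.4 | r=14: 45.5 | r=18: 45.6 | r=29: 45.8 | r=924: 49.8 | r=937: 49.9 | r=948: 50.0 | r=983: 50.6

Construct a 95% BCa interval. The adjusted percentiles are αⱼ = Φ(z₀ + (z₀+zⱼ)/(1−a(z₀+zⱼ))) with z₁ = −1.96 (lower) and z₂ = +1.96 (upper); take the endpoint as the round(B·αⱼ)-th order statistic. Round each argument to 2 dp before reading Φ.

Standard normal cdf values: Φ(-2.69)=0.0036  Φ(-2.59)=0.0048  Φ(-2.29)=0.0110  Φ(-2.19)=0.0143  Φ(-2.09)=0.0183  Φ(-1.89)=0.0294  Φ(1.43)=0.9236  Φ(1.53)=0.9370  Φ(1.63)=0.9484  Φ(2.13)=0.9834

(45.4, 50.0)

Lower: z₀ + z₁ = -0.174 + (-1.960) = -2.134; 1 − a(z₀+z₁) = 1 − (0.005)(-2.134) = 1.0107; argument = -0.174 + (-2.134)/1.0107 = -2.2855 → -2.29.
α₁ = Φ(-2.29) = 0.0110; rank = round(1000 × 0.0110) = 11; θ*₍11₎ = 45.4.
Upper: z₀ + z₂ = 1.786; 1 − a(z₀+z₂) = 0.9911; argument = 1.6281 → 1.63; α₂ = 0.9484; rank = 948; θ*₍948₎ = 50.0.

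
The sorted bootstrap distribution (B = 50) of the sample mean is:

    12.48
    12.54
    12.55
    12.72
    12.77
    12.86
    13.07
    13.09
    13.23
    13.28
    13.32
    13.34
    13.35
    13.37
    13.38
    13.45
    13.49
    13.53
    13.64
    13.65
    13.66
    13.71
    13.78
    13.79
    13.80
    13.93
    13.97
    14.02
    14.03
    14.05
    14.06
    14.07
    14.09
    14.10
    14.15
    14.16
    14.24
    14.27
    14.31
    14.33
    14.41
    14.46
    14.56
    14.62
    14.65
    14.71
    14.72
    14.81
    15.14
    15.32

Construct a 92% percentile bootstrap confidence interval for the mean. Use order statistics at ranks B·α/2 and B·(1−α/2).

(12.54, 14.81)

α = 0.08; lower rank = 50 × 0.040 = 2; upper rank = 50 × 0.960 = 48.
The 2nd smallest replicate is 12.54; the 48th is 14.81.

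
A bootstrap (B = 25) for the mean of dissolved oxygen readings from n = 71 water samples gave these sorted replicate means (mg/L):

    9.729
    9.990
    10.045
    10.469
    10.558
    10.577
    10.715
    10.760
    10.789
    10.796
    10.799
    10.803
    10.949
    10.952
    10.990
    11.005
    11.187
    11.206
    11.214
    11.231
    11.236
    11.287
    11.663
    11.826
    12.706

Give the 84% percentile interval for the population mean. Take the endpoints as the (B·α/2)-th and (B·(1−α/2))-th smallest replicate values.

α = 0.16; lower rank = 25 × 0.080 = 2; upper rank = 25 × 0.920 = 23.
The 2nd smallest replicate is 9.990; the 23rd is 11.663.

(9.990, 11.663)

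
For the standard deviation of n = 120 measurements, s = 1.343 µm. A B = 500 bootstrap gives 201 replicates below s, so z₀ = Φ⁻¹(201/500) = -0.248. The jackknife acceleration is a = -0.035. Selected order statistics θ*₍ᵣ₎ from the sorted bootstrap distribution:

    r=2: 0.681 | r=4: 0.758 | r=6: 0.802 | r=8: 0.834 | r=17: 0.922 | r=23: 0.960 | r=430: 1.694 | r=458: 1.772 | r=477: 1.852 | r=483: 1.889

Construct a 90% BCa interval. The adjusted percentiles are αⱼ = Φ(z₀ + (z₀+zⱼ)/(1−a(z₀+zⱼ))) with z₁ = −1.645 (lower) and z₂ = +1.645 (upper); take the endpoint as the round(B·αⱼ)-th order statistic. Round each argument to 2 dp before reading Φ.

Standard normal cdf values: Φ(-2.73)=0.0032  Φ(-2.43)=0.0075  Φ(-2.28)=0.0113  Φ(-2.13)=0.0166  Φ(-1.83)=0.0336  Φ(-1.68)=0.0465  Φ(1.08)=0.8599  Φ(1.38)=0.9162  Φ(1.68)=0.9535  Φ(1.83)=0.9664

Lower: z₀ + z₁ = -0.248 + (-1.645) = -1.893; 1 − a(z₀+z₁) = 1 − (-0.035)(-1.893) = 0.9337; argument = -0.248 + (-1.893)/0.9337 = -2.2753 → -2.28.
α₁ = Φ(-2.28) = 0.0113; rank = round(500 × 0.0113) = 6; θ*₍6₎ = 0.802.
Upper: z₀ + z₂ = 1.397; 1 − a(z₀+z₂) = 1.0489; argument = 1.0839 → 1.08; α₂ = 0.8599; rank = 430; θ*₍430₎ = 1.694.

(0.802, 1.694)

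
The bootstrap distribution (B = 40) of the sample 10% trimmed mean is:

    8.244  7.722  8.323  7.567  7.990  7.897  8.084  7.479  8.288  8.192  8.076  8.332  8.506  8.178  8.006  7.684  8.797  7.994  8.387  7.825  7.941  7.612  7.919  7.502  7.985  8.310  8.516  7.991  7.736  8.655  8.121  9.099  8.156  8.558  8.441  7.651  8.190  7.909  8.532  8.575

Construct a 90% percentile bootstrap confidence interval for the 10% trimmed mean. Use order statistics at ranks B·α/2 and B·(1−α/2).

(7.502, 8.655)

Sorted replicates: 7.479, 7.502, 7.567, 7.612, 7.651, 7.684, 7.722, 7.736, 7.825, 7.897, 7.909, 7.919, 7.941, 7.985, 7.990, 7.991, 7.994, 8.006, 8.076, 8.084, 8.121, 8.156, 8.178, 8.190, 8.192, 8.244, 8.288, 8.310, 8.323, 8.332, 8.387, 8.441, 8.506, 8.516, 8.532, 8.558, 8.575, 8.655, 8.797, 9.099
α = 0.10; lower rank = 40 × 0.050 = 2; upper rank = 40 × 0.950 = 38.
The 2nd smallest replicate is 7.502; the 38th is 8.655.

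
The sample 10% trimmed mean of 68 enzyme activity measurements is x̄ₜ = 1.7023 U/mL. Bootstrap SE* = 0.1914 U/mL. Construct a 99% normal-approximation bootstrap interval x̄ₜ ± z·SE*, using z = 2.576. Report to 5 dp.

(1.20925, 2.19535)

Margin = 2.576 × 0.1914 = 0.493046
Interval: 1.7023 ± 0.493046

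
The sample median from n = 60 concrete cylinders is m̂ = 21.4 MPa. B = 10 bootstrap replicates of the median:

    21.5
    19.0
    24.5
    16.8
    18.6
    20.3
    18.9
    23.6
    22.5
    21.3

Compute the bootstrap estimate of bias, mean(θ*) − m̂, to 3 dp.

mean(θ*) = (21.5 + 19.0 + 24.5 + 16.8 + 18.6 + 20.3 + 18.9 + 23.6 + 22.5 + 21.3) / 10 = 20.7000
bias = 20.7000 − 21.4

bias = −0.700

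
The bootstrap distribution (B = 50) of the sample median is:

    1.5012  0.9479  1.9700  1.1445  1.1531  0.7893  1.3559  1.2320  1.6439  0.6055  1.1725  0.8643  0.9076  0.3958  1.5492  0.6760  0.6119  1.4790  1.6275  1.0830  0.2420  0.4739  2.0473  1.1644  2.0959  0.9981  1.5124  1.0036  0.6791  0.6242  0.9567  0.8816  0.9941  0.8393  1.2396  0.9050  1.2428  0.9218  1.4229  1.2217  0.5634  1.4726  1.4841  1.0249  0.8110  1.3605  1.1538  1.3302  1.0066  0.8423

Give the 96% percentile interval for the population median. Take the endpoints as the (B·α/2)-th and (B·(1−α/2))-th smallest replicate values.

Sorted replicates: 0.2420, 0.3958, 0.4739, 0.5634, 0.6055, 0.6119, 0.6242, 0.6760, 0.6791, 0.7893, 0.8110, 0.8393, 0.8423, 0.8643, 0.8816, 0.9050, 0.9076, 0.9218, 0.9479, 0.9567, 0.9941, 0.9981, 1.0036, 1.0066, 1.0249, 1.0830, 1.1445, 1.1531, 1.1538, 1.1644, 1.1725, 1.2217, 1.2320, 1.2396, 1.2428, 1.3302, 1.3559, 1.3605, 1.4229, 1.4726, 1.4790, 1.4841, 1.5012, 1.5124, 1.5492, 1.6275, 1.6439, 1.9700, 2.0473, 2.0959
α = 0.04; lower rank = 50 × 0.020 = 1; upper rank = 50 × 0.980 = 49.
The 1st smallest replicate is 0.2420; the 49th is 2.0473.

(0.2420, 2.0473)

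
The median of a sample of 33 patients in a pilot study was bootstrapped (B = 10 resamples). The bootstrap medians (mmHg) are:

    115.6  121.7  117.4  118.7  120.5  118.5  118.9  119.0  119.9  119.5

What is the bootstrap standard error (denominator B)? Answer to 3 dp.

Bootstrap SE is the standard deviation of the 10 replicate medians.
Mean of replicates: (115.6 + 121.7 + 117.4 + 118.7 + 120.5 + 118.5 + 118.9 + 119.0 + 119.9 + 119.5) / 10 = 1189.7000 / 10 = 118.9700
Sum of squared deviations: (−3.3700)² + (+2.7300)² + (−1.5700)² + (−0.2700)² + (+1.5300)² + (−0.4700)² + (−0.0700)² + (+0.0300)² + (+0.9300)² + (+0.5300)² = 25.0610
Variance = 25.0610 / 10 = 2.5061
SE* = √2.5061

SE* = 1.583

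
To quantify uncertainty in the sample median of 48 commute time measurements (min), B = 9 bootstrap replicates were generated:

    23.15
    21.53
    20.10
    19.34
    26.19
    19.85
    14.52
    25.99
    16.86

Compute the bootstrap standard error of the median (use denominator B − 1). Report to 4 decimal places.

SE* = 3.8813

Bootstrap SE is the standard deviation of the 9 replicate medians.
Mean of replicates: (23.15 + 21.53 + 20.10 + 19.34 + 26.19 + 19.85 + 14.52 + 25.99 + 16.86) / 9 = 187.53000 / 9 = 20.83667
Sum of squared deviations: (+2.31333)² + (+0.69333)² + (−0.73667)² + (−1.49667)² + (+5.35333)² + (−0.98667)² + (−6.31667)² + (+5.15333)² + (−3.97667)² = 120.51760
Variance = 120.51760 / 8 = 15.06470
SE* = √15.06470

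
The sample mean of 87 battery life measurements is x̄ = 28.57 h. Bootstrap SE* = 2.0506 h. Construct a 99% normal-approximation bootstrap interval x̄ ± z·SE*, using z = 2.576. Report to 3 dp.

Margin = 2.576 × 2.0506 = 5.2823
Interval: 28.57 ± 5.2823

(23.288, 33.852)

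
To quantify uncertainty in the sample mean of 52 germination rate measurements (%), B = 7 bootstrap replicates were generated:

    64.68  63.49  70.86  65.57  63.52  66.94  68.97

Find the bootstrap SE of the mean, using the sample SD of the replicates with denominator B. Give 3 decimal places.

Bootstrap SE is the standard deviation of the 7 replicate means.
Mean of replicates: (64.68 + 63.49 + 70.86 + 65.57 + 63.52 + 66.94 + 68.97) / 7 = 464.0300 / 7 = 66.2900
Sum of squared deviations: (−1.6100)² + (−2.8000)² + (+4.5700)² + (−0.7200)² + (−2.7700)² + (+0.6500)² + (+2.6800)² = 47.1132
Variance = 47.1132 / 7 = 6.7305
SE* = √6.7305

SE* = 2.594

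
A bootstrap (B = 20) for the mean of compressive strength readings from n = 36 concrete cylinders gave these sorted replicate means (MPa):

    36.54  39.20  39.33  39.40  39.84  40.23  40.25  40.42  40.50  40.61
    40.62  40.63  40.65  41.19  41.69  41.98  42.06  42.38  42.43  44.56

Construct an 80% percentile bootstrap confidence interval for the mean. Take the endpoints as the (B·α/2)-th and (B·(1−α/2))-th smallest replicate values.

α = 0.20; lower rank = 20 × 0.100 = 2; upper rank = 20 × 0.900 = 18.
The 2nd smallest replicate is 39.20; the 18th is 42.38.

(39.20, 42.38)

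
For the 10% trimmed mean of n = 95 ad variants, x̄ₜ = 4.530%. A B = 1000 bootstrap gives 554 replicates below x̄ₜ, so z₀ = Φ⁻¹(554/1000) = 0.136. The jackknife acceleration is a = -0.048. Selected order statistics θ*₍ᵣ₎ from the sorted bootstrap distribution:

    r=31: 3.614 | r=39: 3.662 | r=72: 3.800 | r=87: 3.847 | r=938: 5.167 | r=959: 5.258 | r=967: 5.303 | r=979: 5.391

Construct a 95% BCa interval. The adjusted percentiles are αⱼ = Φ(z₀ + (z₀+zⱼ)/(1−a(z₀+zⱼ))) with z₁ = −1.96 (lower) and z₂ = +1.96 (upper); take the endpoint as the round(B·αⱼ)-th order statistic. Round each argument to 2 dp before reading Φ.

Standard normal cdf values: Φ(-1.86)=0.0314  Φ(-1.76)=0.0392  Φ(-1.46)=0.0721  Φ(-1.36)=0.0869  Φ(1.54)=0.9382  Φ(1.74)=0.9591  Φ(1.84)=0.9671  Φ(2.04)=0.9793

(3.614, 5.391)

Lower: z₀ + z₁ = 0.136 + (-1.960) = -1.824; 1 − a(z₀+z₁) = 1 − (-0.048)(-1.824) = 0.9124; argument = 0.136 + (-1.824)/0.9124 = -1.8630 → -1.86.
α₁ = Φ(-1.86) = 0.0314; rank = round(1000 × 0.0314) = 31; θ*₍31₎ = 3.614.
Upper: z₀ + z₂ = 2.096; 1 − a(z₀+z₂) = 1.1006; argument = 2.0404 → 2.04; α₂ = 0.9793; rank = 979; θ*₍979₎ = 5.391.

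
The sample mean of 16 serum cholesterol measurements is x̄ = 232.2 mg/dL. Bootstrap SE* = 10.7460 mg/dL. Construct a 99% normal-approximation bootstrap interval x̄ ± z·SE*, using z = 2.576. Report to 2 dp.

Margin = 2.576 × 10.7460 = 27.682
Interval: 232.2 ± 27.682

(204.52, 259.88)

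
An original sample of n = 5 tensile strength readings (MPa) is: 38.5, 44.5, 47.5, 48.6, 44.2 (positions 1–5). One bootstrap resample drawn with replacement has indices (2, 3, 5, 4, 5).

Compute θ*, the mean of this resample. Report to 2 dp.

Resample values: 44.5, 47.5, 44.2, 48.6, 44.2.
Mean = (44.5 + 47.5 + 44.2 + 48.6 + 44.2) / 5 = 229.00 / 5 = 45.80

θ* = 45.80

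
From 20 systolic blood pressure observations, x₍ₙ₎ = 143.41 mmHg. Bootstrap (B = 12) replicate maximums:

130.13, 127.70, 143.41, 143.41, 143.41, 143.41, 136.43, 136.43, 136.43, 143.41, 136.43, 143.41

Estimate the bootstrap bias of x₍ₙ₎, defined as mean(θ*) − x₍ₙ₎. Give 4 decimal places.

mean(θ*) = (130.13 + 127.70 + 143.41 + 143.41 + 143.41 + 143.41 + 136.43 + 136.43 + 136.43 + 143.41 + 136.43 + 143.41) / 12 = 138.66750
bias = 138.66750 − 143.41

bias = −4.7425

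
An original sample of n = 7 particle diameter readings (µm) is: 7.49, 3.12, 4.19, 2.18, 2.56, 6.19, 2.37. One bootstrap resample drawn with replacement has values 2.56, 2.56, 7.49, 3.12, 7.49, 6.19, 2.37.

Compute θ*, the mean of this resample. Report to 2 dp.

Mean = (2.56 + 2.56 + 7.49 + 3.12 + 7.49 + 6.19 + 2.37) / 7 = 31.780 / 7 = 4.54

θ* = 4.54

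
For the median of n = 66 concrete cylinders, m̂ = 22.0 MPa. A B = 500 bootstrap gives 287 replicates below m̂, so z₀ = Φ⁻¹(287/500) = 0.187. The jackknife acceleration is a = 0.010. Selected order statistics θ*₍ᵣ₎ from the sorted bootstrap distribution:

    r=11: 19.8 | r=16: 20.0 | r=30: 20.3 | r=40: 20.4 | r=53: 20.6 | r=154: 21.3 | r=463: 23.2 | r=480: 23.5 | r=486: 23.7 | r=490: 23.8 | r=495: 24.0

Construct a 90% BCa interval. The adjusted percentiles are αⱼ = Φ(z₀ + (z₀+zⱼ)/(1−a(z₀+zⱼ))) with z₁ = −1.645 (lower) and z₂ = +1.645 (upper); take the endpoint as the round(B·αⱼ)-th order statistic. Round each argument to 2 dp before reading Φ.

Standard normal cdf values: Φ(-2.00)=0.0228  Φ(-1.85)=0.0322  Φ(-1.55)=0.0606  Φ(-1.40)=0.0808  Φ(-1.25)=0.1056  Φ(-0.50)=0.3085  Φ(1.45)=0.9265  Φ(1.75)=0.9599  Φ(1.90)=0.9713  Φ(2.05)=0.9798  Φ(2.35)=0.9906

(20.6, 23.8)

Lower: z₀ + z₁ = 0.187 + (-1.645) = -1.458; 1 − a(z₀+z₁) = 1 − (0.010)(-1.458) = 1.0146; argument = 0.187 + (-1.458)/1.0146 = -1.2500 → -1.25.
α₁ = Φ(-1.25) = 0.1056; rank = round(500 × 0.1056) = 53; θ*₍53₎ = 20.6.
Upper: z₀ + z₂ = 1.832; 1 − a(z₀+z₂) = 0.9817; argument = 2.0532 → 2.05; α₂ = 0.9798; rank = 490; θ*₍490₎ = 23.8.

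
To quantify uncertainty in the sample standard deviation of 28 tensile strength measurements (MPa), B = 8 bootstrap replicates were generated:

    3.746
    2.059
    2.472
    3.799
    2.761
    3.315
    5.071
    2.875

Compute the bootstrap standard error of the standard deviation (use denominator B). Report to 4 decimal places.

Bootstrap SE is the standard deviation of the 8 replicate standard deviations.
Mean of replicates: (3.746 + 2.059 + 2.472 + 3.799 + 2.761 + 3.315 + 5.071 + 2.875) / 8 = 26.09800 / 8 = 3.26225
Sum of squared deviations: (+0.48375)² + (−1.20325)² + (−0.79025)² + (+0.53675)² + (−0.50125)² + (+0.05275)² + (+1.80875)² + (−0.38725)² = 6.26999
Variance = 6.26999 / 8 = 0.78375
SE* = √0.78375

SE* = 0.8853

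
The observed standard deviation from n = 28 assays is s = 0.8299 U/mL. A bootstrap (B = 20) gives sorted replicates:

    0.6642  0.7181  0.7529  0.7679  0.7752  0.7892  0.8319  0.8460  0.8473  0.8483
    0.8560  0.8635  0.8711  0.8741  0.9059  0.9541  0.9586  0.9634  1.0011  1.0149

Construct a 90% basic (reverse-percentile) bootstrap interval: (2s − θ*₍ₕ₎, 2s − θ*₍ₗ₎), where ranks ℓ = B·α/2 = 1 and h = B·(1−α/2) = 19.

Percentile endpoints at ranks 1 and 19: θ*₍1₎ = 0.6642, θ*₍19₎ = 1.0011.
Basic interval reflects these around s:
  lower = 2 × 0.8299 − 1.0011 = 0.6587
  upper = 2 × 0.8299 − 0.6642 = 0.9956

(0.6587, 0.9956)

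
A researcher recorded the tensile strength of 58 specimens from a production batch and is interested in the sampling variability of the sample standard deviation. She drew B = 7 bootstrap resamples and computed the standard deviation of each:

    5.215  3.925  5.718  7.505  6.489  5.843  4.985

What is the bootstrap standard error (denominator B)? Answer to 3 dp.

SE* = 1.055

Bootstrap SE is the standard deviation of the 7 replicate standard deviations.
Mean of replicates: (5.215 + 3.925 + 5.718 + 7.505 + 6.489 + 5.843 + 4.985) / 7 = 39.6800 / 7 = 5.6686
Sum of squared deviations: (−0.4536)² + (−1.7436)² + (+0.0494)² + (+1.8364)² + (+0.8204)² + (+0.1744)² + (−0.6836)² = 7.7915
Variance = 7.7915 / 7 = 1.1131
SE* = √1.1131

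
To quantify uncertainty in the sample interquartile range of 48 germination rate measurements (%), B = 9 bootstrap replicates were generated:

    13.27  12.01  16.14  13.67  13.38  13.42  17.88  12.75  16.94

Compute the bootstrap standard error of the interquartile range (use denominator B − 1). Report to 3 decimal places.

SE* = 2.056

Bootstrap SE is the standard deviation of the 9 replicate interquartile ranges.
Mean of replicates: (13.27 + 12.01 + 16.14 + 13.67 + 13.38 + 13.42 + 17.88 + 12.75 + 16.94) / 9 = 129.4600 / 9 = 14.3844
Sum of squared deviations: (−1.1144)² + (−2.3744)² + (+1.7556)² + (−0.7144)² + (−1.0044)² + (−0.9644)² + (+3.4956)² + (−1.6344)² + (+2.5556)² = 33.8326
Variance = 33.8326 / 8 = 4.2291
SE* = √4.2291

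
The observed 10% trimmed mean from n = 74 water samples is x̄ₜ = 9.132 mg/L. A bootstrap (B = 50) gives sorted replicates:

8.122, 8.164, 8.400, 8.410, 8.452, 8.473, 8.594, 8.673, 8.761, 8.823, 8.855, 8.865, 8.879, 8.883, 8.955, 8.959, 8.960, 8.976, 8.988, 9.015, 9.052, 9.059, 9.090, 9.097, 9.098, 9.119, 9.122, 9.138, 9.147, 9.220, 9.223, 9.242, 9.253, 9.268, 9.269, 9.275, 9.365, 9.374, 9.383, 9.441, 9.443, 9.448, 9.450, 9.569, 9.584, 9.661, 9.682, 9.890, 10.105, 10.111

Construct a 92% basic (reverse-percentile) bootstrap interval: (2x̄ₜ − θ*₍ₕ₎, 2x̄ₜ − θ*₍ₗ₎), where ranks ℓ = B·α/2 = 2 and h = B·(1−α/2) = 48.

(8.374, 10.100)

Percentile endpoints at ranks 2 and 48: θ*₍2₎ = 8.164, θ*₍48₎ = 9.890.
Basic interval reflects these around x̄ₜ:
  lower = 2 × 9.132 − 9.890 = 8.374
  upper = 2 × 9.132 − 8.164 = 10.100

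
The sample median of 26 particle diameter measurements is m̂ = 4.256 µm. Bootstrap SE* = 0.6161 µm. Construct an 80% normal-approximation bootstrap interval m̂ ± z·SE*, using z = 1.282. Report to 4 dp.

(3.4662, 5.0458)

Margin = 1.282 × 0.6161 = 0.78984
Interval: 4.256 ± 0.78984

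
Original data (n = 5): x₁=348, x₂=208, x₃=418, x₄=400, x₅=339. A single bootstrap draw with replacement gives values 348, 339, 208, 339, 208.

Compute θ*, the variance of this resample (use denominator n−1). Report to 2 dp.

Mean = 288.4000; sum of squared deviations = 21601.2000
s² = 21601.2000 / 4 = 5400.3000

θ* = 5400.30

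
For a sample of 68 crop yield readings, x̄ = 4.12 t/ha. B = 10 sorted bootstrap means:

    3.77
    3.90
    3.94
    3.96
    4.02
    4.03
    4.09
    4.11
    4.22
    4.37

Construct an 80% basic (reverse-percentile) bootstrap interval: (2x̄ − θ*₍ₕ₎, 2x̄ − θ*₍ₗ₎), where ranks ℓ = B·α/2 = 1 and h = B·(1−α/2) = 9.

(4.02, 4.47)

Percentile endpoints at ranks 1 and 9: θ*₍1₎ = 3.77, θ*₍9₎ = 4.22.
Basic interval reflects these around x̄:
  lower = 2 × 4.12 − 4.22 = 4.02
  upper = 2 × 4.12 − 3.77 = 4.47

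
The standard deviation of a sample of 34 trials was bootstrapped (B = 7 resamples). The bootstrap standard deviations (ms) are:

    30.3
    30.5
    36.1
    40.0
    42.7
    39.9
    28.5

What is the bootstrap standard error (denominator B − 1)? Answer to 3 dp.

Bootstrap SE is the standard deviation of the 7 replicate standard deviations.
Mean of replicates: (30.3 + 30.5 + 36.1 + 40.0 + 42.7 + 39.9 + 28.5) / 7 = 248.0000 / 7 = 35.4286
Sum of squared deviations: (−5.1286)² + (−4.9286)² + (+0.6714)² + (+4.5714)² + (+7.2714)² + (+4.4714)² + (−6.9286)² = 192.8143
Variance = 192.8143 / 6 = 32.1357
SE* = √32.1357

SE* = 5.669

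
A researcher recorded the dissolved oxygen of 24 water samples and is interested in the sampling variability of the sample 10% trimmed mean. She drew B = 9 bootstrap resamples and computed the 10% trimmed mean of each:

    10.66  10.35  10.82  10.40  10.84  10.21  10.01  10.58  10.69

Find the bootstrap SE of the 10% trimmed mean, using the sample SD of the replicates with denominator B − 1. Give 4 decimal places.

Bootstrap SE is the standard deviation of the 9 replicate 10% trimmed means.
Mean of replicates: (10.66 + 10.35 + 10.82 + 10.40 + 10.84 + 10.21 + 10.01 + 10.58 + 10.69) / 9 = 94.56000 / 9 = 10.50667
Sum of squared deviations: (+0.15333)² + (−0.15667)² + (+0.31333)² + (−0.10667)² + (+0.33333)² + (−0.29667)² + (−0.49667)² + (+0.07333)² + (+0.18333)² = 0.64240
Variance = 0.64240 / 8 = 0.08030
SE* = √0.08030

SE* = 0.2834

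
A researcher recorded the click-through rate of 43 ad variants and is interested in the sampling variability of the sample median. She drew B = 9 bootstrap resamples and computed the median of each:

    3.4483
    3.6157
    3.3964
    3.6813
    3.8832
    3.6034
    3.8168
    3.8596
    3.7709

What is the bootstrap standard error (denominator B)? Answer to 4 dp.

Bootstrap SE is the standard deviation of the 9 replicate medians.
Mean of replicates: (3.4483 + 3.6157 + 3.3964 + 3.6813 + 3.8832 + 3.6034 + 3.8168 + 3.8596 + 3.7709) / 9 = 33.07560 / 9 = 3.67507
Sum of squared deviations: (−0.22677)² + (−0.05937)² + (−0.27867)² + (+0.00623)² + (+0.20813)² + (−0.07167)² + (+0.14173)² + (+0.18453)² + (+0.09583)² = 0.24442
Variance = 0.24442 / 9 = 0.02716
SE* = √0.02716

SE* = 0.1648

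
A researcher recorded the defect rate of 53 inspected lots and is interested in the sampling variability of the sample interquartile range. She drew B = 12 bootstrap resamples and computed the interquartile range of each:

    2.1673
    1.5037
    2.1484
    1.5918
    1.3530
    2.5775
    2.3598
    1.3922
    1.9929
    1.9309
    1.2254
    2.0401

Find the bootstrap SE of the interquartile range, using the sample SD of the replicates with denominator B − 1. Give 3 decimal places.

Bootstrap SE is the standard deviation of the 12 replicate interquartile ranges.
Mean of replicates: (2.1673 + 1.5037 + 2.1484 + 1.5918 + 1.3530 + 2.5775 + 2.3598 + 1.3922 + 1.9929 + 1.9309 + 1.2254 + 2.0401) / 12 = 22.28300 / 12 = 1.85692
Sum of squared deviations: (+0.31038)² + (−0.35322)² + (+0.29148)² + (−0.26512)² + (−0.50392)² + (+0.72058)² + (+0.50288)² + (−0.46472)² + (+0.13598)² + (+0.07398)² + (−0.63152)² + (+0.18318)² = 2.07471
Variance = 2.07471 / 11 = 0.18861
SE* = √0.18861

SE* = 0.434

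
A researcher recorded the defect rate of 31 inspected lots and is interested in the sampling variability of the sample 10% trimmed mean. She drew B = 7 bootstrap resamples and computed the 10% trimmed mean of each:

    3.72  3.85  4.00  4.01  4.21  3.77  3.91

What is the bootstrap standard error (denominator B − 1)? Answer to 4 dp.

SE* = 0.1663

Bootstrap SE is the standard deviation of the 7 replicate 10% trimmed means.
Mean of replicates: (3.72 + 3.85 + 4.00 + 4.01 + 4.21 + 3.77 + 3.91) / 7 = 27.47000 / 7 = 3.92429
Sum of squared deviations: (−0.20429)² + (−0.07429)² + (+0.07571)² + (+0.08571)² + (+0.28571)² + (−0.15429)² + (−0.01429)² = 0.16597
Variance = 0.16597 / 6 = 0.02766
SE* = √0.02766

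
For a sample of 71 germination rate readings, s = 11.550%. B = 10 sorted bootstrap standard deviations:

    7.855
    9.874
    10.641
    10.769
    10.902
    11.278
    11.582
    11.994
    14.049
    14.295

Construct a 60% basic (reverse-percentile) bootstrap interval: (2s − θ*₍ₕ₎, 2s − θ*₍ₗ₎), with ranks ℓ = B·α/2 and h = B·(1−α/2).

(11.106, 13.226)

Percentile endpoints at ranks 2 and 8: θ*₍2₎ = 9.874, θ*₍8₎ = 11.994.
Basic interval reflects these around s:
  lower = 2 × 11.550 − 11.994 = 11.106
  upper = 2 × 11.550 − 9.874 = 13.226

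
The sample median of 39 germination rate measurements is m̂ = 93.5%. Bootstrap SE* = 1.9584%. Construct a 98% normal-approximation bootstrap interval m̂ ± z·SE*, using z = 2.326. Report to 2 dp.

(88.94, 98.06)

Margin = 2.326 × 1.9584 = 4.555
Interval: 93.5 ± 4.555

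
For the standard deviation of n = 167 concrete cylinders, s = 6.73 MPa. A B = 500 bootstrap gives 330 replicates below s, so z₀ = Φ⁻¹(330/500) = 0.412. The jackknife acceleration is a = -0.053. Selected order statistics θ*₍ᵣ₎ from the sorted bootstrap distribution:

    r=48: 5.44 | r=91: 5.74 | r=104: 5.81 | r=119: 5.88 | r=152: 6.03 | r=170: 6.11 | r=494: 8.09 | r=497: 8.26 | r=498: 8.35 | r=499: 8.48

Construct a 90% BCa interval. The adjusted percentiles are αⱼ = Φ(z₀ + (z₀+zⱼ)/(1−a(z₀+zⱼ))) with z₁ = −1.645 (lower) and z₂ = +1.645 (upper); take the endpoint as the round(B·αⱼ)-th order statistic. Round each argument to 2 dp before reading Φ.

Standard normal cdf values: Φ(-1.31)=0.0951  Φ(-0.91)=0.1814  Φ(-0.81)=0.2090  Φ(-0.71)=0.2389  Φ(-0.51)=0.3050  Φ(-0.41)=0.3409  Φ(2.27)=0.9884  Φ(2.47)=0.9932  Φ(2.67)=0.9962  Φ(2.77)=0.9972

(5.74, 8.09)

Lower: z₀ + z₁ = 0.412 + (-1.645) = -1.233; 1 − a(z₀+z₁) = 1 − (-0.053)(-1.233) = 0.9347; argument = 0.412 + (-1.233)/0.9347 = -0.9072 → -0.91.
α₁ = Φ(-0.91) = 0.1814; rank = round(500 × 0.1814) = 91; θ*₍91₎ = 5.74.
Upper: z₀ + z₂ = 2.057; 1 − a(z₀+z₂) = 1.1090; argument = 2.2668 → 2.27; α₂ = 0.9884; rank = 494; θ*₍494₎ = 8.09.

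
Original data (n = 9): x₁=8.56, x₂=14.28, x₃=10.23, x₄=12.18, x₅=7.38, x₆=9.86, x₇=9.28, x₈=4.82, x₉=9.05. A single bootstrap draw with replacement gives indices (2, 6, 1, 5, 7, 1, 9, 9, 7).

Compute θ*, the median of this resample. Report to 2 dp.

Resample values: 14.28, 9.86, 8.56, 7.38, 9.28, 8.56, 9.05, 9.05, 9.28.
Sorted: 7.38, 8.56, 8.56, 9.05, 9.05, 9.28, 9.28, 9.86, 14.28
Median = middle value = 9.05

θ* = 9.05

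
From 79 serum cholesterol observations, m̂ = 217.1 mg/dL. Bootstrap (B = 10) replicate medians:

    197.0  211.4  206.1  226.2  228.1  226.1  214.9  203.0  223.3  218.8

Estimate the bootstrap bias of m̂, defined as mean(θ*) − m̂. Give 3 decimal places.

mean(θ*) = (197.0 + 211.4 + 206.1 + 226.2 + 228.1 + 226.1 + 214.9 + 203.0 + 223.3 + 218.8) / 10 = 215.4900
bias = 215.4900 − 217.1

bias = −1.610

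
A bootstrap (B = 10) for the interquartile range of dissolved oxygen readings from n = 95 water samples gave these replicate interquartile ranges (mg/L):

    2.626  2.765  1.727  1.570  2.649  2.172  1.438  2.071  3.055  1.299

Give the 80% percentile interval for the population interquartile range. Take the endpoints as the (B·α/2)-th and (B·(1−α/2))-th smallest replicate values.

(1.299, 2.765)

Sorted replicates: 1.299, 1.438, 1.570, 1.727, 2.071, 2.172, 2.626, 2.649, 2.765, 3.055
α = 0.20; lower rank = 10 × 0.100 = 1; upper rank = 10 × 0.900 = 9.
The 1st smallest replicate is 1.299; the 9th is 2.765.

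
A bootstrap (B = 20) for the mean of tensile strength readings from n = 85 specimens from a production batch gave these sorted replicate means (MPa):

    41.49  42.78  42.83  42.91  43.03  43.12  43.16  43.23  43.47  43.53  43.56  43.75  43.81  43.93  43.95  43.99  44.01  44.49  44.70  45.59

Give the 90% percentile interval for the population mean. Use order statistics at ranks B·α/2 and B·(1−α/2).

α = 0.10; lower rank = 20 × 0.050 = 1; upper rank = 20 × 0.950 = 19.
The 1st smallest replicate is 41.49; the 19th is 44.70.

(41.49, 44.70)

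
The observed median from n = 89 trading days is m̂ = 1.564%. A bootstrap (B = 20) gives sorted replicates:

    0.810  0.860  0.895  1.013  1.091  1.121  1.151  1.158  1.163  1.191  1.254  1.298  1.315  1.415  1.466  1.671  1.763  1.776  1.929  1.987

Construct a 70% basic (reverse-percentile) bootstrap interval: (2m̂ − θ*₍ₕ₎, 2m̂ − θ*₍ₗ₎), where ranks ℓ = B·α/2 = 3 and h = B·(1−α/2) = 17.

Percentile endpoints at ranks 3 and 17: θ*₍3₎ = 0.895, θ*₍17₎ = 1.763.
Basic interval reflects these around m̂:
  lower = 2 × 1.564 − 1.763 = 1.365
  upper = 2 × 1.564 − 0.895 = 2.233

(1.365, 2.233)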